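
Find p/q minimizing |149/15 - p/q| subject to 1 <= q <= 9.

89/9

Expand x = 149/15 as a continued fraction with the Euclidean algorithm:
  149 = 9*15 + 14, so a_0 = 9.
  15 = 1*14 + 1, so a_1 = 1.
  14 = 14*1 + 0, so a_2 = 14.
so x = [9; 1, 14].
Convergents (p_i = a_i*p_{i-1} + p_{i-2}, q_i = a_i*q_{i-1} + q_{i-2} with p_{-2}=0, p_{-1}=1, q_{-2}=1, q_{-1}=0), until the denominator exceeds 9:
  i=0: a_0=9, p_0 = 9*1 + 0 = 9, q_0 = 9*0 + 1 = 1.
  i=1: a_1=1, p_1 = 1*9 + 1 = 10, q_1 = 1*1 + 0 = 1.
  i=2: a_2=14, p_2 = 14*10 + 9 = 149, q_2 = 14*1 + 1 = 15.
q_2 = 15 > 9, so the last convergent with denominator <= 9 is p_1/q_1 = 10/1.
The closest fraction with denominator <= 9 is either p_1/q_1 or the intermediate fraction (k*p_1 + p_0)/(k*q_1 + q_0) with the largest k >= 1 whose denominator stays <= 9; these approach x as k grows, and every other convergent or intermediate fraction in range is farther away.
Largest k: floor((9 - q_0)/q_1) = floor((9 - 1)/1) = 8.
That gives (8*10 + 9)/(8*1 + 1) = 89/9.
Compare the errors: |x - 10/1| = |149*1 - 10*15|/(15*1) = 1/15, and |x - 89/9| = |149*9 - 89*15|/(15*9) = 6/135.
Cross-multiplying, 6*15 = 90 < 135 = 1*135, so 6/135 is smaller: the intermediate fraction 89/9 is closer to x than 10/1.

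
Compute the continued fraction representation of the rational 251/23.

[10; 1, 10, 2]

Run the Euclidean algorithm on 251 and 23; the successive quotients are the partial quotients a_0, a_1, ... (each step inverts the fractional part left over by the previous one):
  251 = 10*23 + 21, so a_0 = 10.
  23 = 1*21 + 2, so a_1 = 1.
  21 = 10*2 + 1, so a_2 = 10.
  2 = 2*1 + 0, so a_3 = 2.
The remainder reaches 0 after 4 divisions, so the expansion has 4 partial quotients, read off in order.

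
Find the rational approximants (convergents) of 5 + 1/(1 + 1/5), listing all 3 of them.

5/1, 6/1, 35/6

Using the convergent recurrence p_i = a_i*p_{i-1} + p_{i-2}, q_i = a_i*q_{i-1} + q_{i-2} with p_{-2}=0, p_{-1}=1, q_{-2}=1, q_{-1}=0:
  i=0: a_0=5, p_0 = 5*1 + 0 = 5, q_0 = 5*0 + 1 = 1.
  i=1: a_1=1, p_1 = 1*5 + 1 = 6, q_1 = 1*1 + 0 = 1.
  i=2: a_2=5, p_2 = 5*6 + 5 = 35, q_2 = 5*1 + 1 = 6.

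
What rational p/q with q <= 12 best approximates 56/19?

Expand x = 56/19 as a continued fraction with the Euclidean algorithm:
  56 = 2*19 + 18, so a_0 = 2.
  19 = 1*18 + 1, so a_1 = 1.
  18 = 18*1 + 0, so a_2 = 18.
so x = [2; 1, 18].
Convergents (p_i = a_i*p_{i-1} + p_{i-2}, q_i = a_i*q_{i-1} + q_{i-2} with p_{-2}=0, p_{-1}=1, q_{-2}=1, q_{-1}=0), until the denominator exceeds 12:
  i=0: a_0=2, p_0 = 2*1 + 0 = 2, q_0 = 2*0 + 1 = 1.
  i=1: a_1=1, p_1 = 1*2 + 1 = 3, q_1 = 1*1 + 0 = 1.
  i=2: a_2=18, p_2 = 18*3 + 2 = 56, q_2 = 18*1 + 1 = 19.
q_2 = 19 > 12, so the last convergent with denominator <= 12 is p_1/q_1 = 3/1.
The closest fraction with denominator <= 12 is either p_1/q_1 or the intermediate fraction (k*p_1 + p_0)/(k*q_1 + q_0) with the largest k >= 1 whose denominator stays <= 12; these approach x as k grows, and every other convergent or intermediate fraction in range is farther away.
Largest k: floor((12 - q_0)/q_1) = floor((12 - 1)/1) = 11.
That gives (11*3 + 2)/(11*1 + 1) = 35/12.
Compare the errors: |x - 3/1| = |56*1 - 3*19|/(19*1) = 1/19, and |x - 35/12| = |56*12 - 35*19|/(19*12) = 7/228.
Cross-multiplying, 7*19 = 133 < 228 = 1*228, so 7/228 is smaller: the intermediate fraction 35/12 is closer to x than 3/1.

35/12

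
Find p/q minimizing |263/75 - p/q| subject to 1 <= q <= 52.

Expand x = 263/75 as a continued fraction with the Euclidean algorithm:
  263 = 3*75 + 38, so a_0 = 3.
  75 = 1*38 + 37, so a_1 = 1.
  38 = 1*37 + 1, so a_2 = 1.
  37 = 37*1 + 0, so a_3 = 37.
so x = [3; 1, 1, 37].
Convergents (p_i = a_i*p_{i-1} + p_{i-2}, q_i = a_i*q_{i-1} + q_{i-2} with p_{-2}=0, p_{-1}=1, q_{-2}=1, q_{-1}=0), until the denominator exceeds 52:
  i=0: a_0=3, p_0 = 3*1 + 0 = 3, q_0 = 3*0 + 1 = 1.
  i=1: a_1=1, p_1 = 1*3 + 1 = 4, q_1 = 1*1 + 0 = 1.
  i=2: a_2=1, p_2 = 1*4 + 3 = 7, q_2 = 1*1 + 1 = 2.
  i=3: a_3=37, p_3 = 37*7 + 4 = 263, q_3 = 37*2 + 1 = 75.
q_3 = 75 > 52, so the last convergent with denominator <= 52 is p_2/q_2 = 7/2.
The closest fraction with denominator <= 52 is either p_2/q_2 or the intermediate fraction (k*p_2 + p_1)/(k*q_2 + q_1) with the largest k >= 1 whose denominator stays <= 52; these approach x as k grows, and every other convergent or intermediate fraction in range is farther away.
Largest k: floor((52 - q_1)/q_2) = floor((52 - 1)/2) = 25.
That gives (25*7 + 4)/(25*2 + 1) = 179/51.
Compare the errors: |x - 7/2| = |263*2 - 7*75|/(75*2) = 1/150, and |x - 179/51| = |263*51 - 179*75|/(75*51) = 12/3825.
Cross-multiplying, 12*150 = 1800 < 3825 = 1*3825, so 12/3825 is smaller: the intermediate fraction 179/51 is closer to x than 7/2.

179/51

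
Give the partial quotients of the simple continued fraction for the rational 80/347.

Run the Euclidean algorithm on 80 and 347; the successive quotients are the partial quotients a_0, a_1, ... (each step inverts the fractional part left over by the previous one):
  80 = 0*347 + 80, so a_0 = 0.
  347 = 4*80 + 27, so a_1 = 4.
  80 = 2*27 + 26, so a_2 = 2.
  27 = 1*26 + 1, so a_3 = 1.
  26 = 26*1 + 0, so a_4 = 26.
The remainder reaches 0 after 5 divisions, so the expansion has 5 partial quotients, read off in order.

[0; 4, 2, 1, 26]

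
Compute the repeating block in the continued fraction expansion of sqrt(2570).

[50; (1, 2, 3, 1, 1, 3, 2, 1, 100)]

Write x_i = (sqrt(2570) + m_i)/d_i with (m_0, d_0) = (0, 1). a_0 = floor(sqrt(2570)) = 50, since 50^2 = 2500 <= 2570 < 2601 = 51^2.
Iterate m_{i+1} = d_i*a_i - m_i, d_{i+1} = (2570 - m_{i+1}^2)/d_i, a_{i+1} = floor((a_0 + m_{i+1})/d_{i+1}):
  m_1 = 1*50 - 0 = 50, d_1 = (2570 - 50^2)/1 = 70/1 = 70, a_1 = floor((50 + 50)/70) = 1.
  m_2 = 70*1 - 50 = 20, d_2 = (2570 - 20^2)/70 = 2170/70 = 31, a_2 = floor((50 + 20)/31) = 2.
  m_3 = 31*2 - 20 = 42, d_3 = (2570 - 42^2)/31 = 806/31 = 26, a_3 = floor((50 + 42)/26) = 3.
  m_4 = 26*3 - 42 = 36, d_4 = (2570 - 36^2)/26 = 1274/26 = 49, a_4 = floor((50 + 36)/49) = 1.
  m_5 = 49*1 - 36 = 13, d_5 = (2570 - 13^2)/49 = 2401/49 = 49, a_5 = floor((50 + 13)/49) = 1.
  m_6 = 49*1 - 13 = 36, d_6 = (2570 - 36^2)/49 = 1274/49 = 26, a_6 = floor((50 + 36)/26) = 3.
  m_7 = 26*3 - 36 = 42, d_7 = (2570 - 42^2)/26 = 806/26 = 31, a_7 = floor((50 + 42)/31) = 2.
  m_8 = 31*2 - 42 = 20, d_8 = (2570 - 20^2)/31 = 2170/31 = 70, a_8 = floor((50 + 20)/70) = 1.
  m_9 = 70*1 - 20 = 50, d_9 = (2570 - 50^2)/70 = 70/70 = 1, a_9 = floor((50 + 50)/1) = 100.
  m_10 = 1*100 - 50 = 50, d_10 = (2570 - 50^2)/1 = 70/1 = 70: (m_10, d_10) = (m_1, d_1) = (50, 70), so from here the quotients repeat a_1, ..., a_9; the period length is 9.
Hence the expansion of sqrt(2570) is a_0 = 50 followed by the repeating block 1, 2, 3, 1, 1, 3, 2, 1, 100 (period 9).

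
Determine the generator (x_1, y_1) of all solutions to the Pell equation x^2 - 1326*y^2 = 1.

(x, y) = (2549, 70)

First expand sqrt(1326) as a continued fraction. With x_i = (sqrt(1326) + m_i)/d_i and (m_0, d_0) = (0, 1): a_0 = floor(sqrt(1326)) = 36, since 36^2 = 1296 <= 1326 < 1369 = 37^2.
Iterate m_{i+1} = d_i*a_i - m_i, d_{i+1} = (1326 - m_{i+1}^2)/d_i, a_{i+1} = floor((a_0 + m_{i+1})/d_{i+1}):
  m_1 = 1*36 - 0 = 36, d_1 = (1326 - 36^2)/1 = 30/1 = 30, a_1 = floor((36 + 36)/30) = 2.
  m_2 = 30*2 - 36 = 24, d_2 = (1326 - 24^2)/30 = 750/30 = 25, a_2 = floor((36 + 24)/25) = 2.
  m_3 = 25*2 - 24 = 26, d_3 = (1326 - 26^2)/25 = 650/25 = 26, a_3 = floor((36 + 26)/26) = 2.
  m_4 = 26*2 - 26 = 26, d_4 = (1326 - 26^2)/26 = 650/26 = 25, a_4 = floor((36 + 26)/25) = 2.
  m_5 = 25*2 - 26 = 24, d_5 = (1326 - 24^2)/25 = 750/25 = 30, a_5 = floor((36 + 24)/30) = 2.
  m_6 = 30*2 - 24 = 36, d_6 = (1326 - 36^2)/30 = 30/30 = 1, a_6 = floor((36 + 36)/1) = 72.
  m_7 = 1*72 - 36 = 36, d_7 = (1326 - 36^2)/1 = 30/1 = 30: (m_7, d_7) = (m_1, d_1) = (36, 30), so from here the quotients repeat a_1, ..., a_6; the period length is 6.
So sqrt(1326) = [36; (2, 2, 2, 2, 2, 72)] with period length k = 6.
k is even, so the fundamental solution of x^2 - 1326y^2 = 1 is (p_{k-1}, q_{k-1}) = (p_5, q_5); compute convergents through index 5.
Convergents (p_i = a_i*p_{i-1} + p_{i-2}, q_i = a_i*q_{i-1} + q_{i-2} with p_{-2}=0, p_{-1}=1, q_{-2}=1, q_{-1}=0):
  i=0: a_0=36, p_0 = 36*1 + 0 = 36, q_0 = 36*0 + 1 = 1.
  i=1: a_1=2, p_1 = 2*36 + 1 = 73, q_1 = 2*1 + 0 = 2.
  i=2: a_2=2, p_2 = 2*73 + 36 = 182, q_2 = 2*2 + 1 = 5.
  i=3: a_3=2, p_3 = 2*182 + 73 = 437, q_3 = 2*5 + 2 = 12.
  i=4: a_4=2, p_4 = 2*437 + 182 = 1056, q_4 = 2*12 + 5 = 29.
  i=5: a_5=2, p_5 = 2*1056 + 437 = 2549, q_5 = 2*29 + 12 = 70.
Check: 2549^2 - 1326*70^2 = 6497401 - 6497400 = 1, so (x, y) = (2549, 70) solves the equation, and by the theorem it is the least positive solution.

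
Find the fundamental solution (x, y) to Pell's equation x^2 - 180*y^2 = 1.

(x, y) = (161, 12)

First expand sqrt(180) as a continued fraction. With x_i = (sqrt(180) + m_i)/d_i and (m_0, d_0) = (0, 1): a_0 = floor(sqrt(180)) = 13, since 13^2 = 169 <= 180 < 196 = 14^2.
Iterate m_{i+1} = d_i*a_i - m_i, d_{i+1} = (180 - m_{i+1}^2)/d_i, a_{i+1} = floor((a_0 + m_{i+1})/d_{i+1}):
  m_1 = 1*13 - 0 = 13, d_1 = (180 - 13^2)/1 = 11/1 = 11, a_1 = floor((13 + 13)/11) = 2.
  m_2 = 11*2 - 13 = 9, d_2 = (180 - 9^2)/11 = 99/11 = 9, a_2 = floor((13 + 9)/9) = 2.
  m_3 = 9*2 - 9 = 9, d_3 = (180 - 9^2)/9 = 99/9 = 11, a_3 = floor((13 + 9)/11) = 2.
  m_4 = 11*2 - 9 = 13, d_4 = (180 - 13^2)/11 = 11/11 = 1, a_4 = floor((13 + 13)/1) = 26.
  m_5 = 1*26 - 13 = 13, d_5 = (180 - 13^2)/1 = 11/1 = 11: (m_5, d_5) = (m_1, d_1) = (13, 11), so from here the quotients repeat a_1, ..., a_4; the period length is 4.
So sqrt(180) = [13; (2, 2, 2, 26)] with period length k = 4.
k is even, so the fundamental solution of x^2 - 180y^2 = 1 is (p_{k-1}, q_{k-1}) = (p_3, q_3); compute convergents through index 3.
Convergents (p_i = a_i*p_{i-1} + p_{i-2}, q_i = a_i*q_{i-1} + q_{i-2} with p_{-2}=0, p_{-1}=1, q_{-2}=1, q_{-1}=0):
  i=0: a_0=13, p_0 = 13*1 + 0 = 13, q_0 = 13*0 + 1 = 1.
  i=1: a_1=2, p_1 = 2*13 + 1 = 27, q_1 = 2*1 + 0 = 2.
  i=2: a_2=2, p_2 = 2*27 + 13 = 67, q_2 = 2*2 + 1 = 5.
  i=3: a_3=2, p_3 = 2*67 + 27 = 161, q_3 = 2*5 + 2 = 12.
Check: 161^2 - 180*12^2 = 25921 - 25920 = 1, so (x, y) = (161, 12) solves the equation, and by the theorem it is the least positive solution.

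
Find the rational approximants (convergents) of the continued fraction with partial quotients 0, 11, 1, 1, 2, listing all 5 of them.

Using the convergent recurrence p_i = a_i*p_{i-1} + p_{i-2}, q_i = a_i*q_{i-1} + q_{i-2} with p_{-2}=0, p_{-1}=1, q_{-2}=1, q_{-1}=0:
  i=0: a_0=0, p_0 = 0*1 + 0 = 0, q_0 = 0*0 + 1 = 1.
  i=1: a_1=11, p_1 = 11*0 + 1 = 1, q_1 = 11*1 + 0 = 11.
  i=2: a_2=1, p_2 = 1*1 + 0 = 1, q_2 = 1*11 + 1 = 12.
  i=3: a_3=1, p_3 = 1*1 + 1 = 2, q_3 = 1*12 + 11 = 23.
  i=4: a_4=2, p_4 = 2*2 + 1 = 5, q_4 = 2*23 + 12 = 58.

0/1, 1/11, 1/12, 2/23, 5/58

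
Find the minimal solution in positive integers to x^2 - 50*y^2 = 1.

First expand sqrt(50) as a continued fraction. With x_i = (sqrt(50) + m_i)/d_i and (m_0, d_0) = (0, 1): a_0 = floor(sqrt(50)) = 7, since 7^2 = 49 <= 50 < 64 = 8^2.
Iterate m_{i+1} = d_i*a_i - m_i, d_{i+1} = (50 - m_{i+1}^2)/d_i, a_{i+1} = floor((a_0 + m_{i+1})/d_{i+1}):
  m_1 = 1*7 - 0 = 7, d_1 = (50 - 7^2)/1 = 1/1 = 1, a_1 = floor((7 + 7)/1) = 14.
  m_2 = 1*14 - 7 = 7, d_2 = (50 - 7^2)/1 = 1/1 = 1: (m_2, d_2) = (m_1, d_1) = (7, 1), so from here the quotient a_1 repeats; the period length is 1.
So sqrt(50) = [7; (14)] with period length k = 1.
k is odd, so (p_{k-1}, q_{k-1}) only solves x^2 - 50y^2 = -1 and the fundamental solution of x^2 - 50y^2 = 1 is (p_{2k-1}, q_{2k-1}) = (p_1, q_1); compute convergents through index 1, running through the period twice.
Convergents (p_i = a_i*p_{i-1} + p_{i-2}, q_i = a_i*q_{i-1} + q_{i-2} with p_{-2}=0, p_{-1}=1, q_{-2}=1, q_{-1}=0):
  i=0: a_0=7, p_0 = 7*1 + 0 = 7, q_0 = 7*0 + 1 = 1.
  i=1: a_1=14, p_1 = 14*7 + 1 = 99, q_1 = 14*1 + 0 = 14.
Indeed p_0^2 - 50*q_0^2 = 49 - 50 = -1, not +1.
Check: 99^2 - 50*14^2 = 9801 - 9800 = 1, so (x, y) = (99, 14) solves the equation, and by the theorem it is the least positive solution.

(x, y) = (99, 14)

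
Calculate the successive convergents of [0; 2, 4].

Using the convergent recurrence p_i = a_i*p_{i-1} + p_{i-2}, q_i = a_i*q_{i-1} + q_{i-2} with p_{-2}=0, p_{-1}=1, q_{-2}=1, q_{-1}=0:
  i=0: a_0=0, p_0 = 0*1 + 0 = 0, q_0 = 0*0 + 1 = 1.
  i=1: a_1=2, p_1 = 2*0 + 1 = 1, q_1 = 2*1 + 0 = 2.
  i=2: a_2=4, p_2 = 4*1 + 0 = 4, q_2 = 4*2 + 1 = 9.

0/1, 1/2, 4/9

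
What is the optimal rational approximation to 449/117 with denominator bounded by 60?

142/37

Expand x = 449/117 as a continued fraction with the Euclidean algorithm:
  449 = 3*117 + 98, so a_0 = 3.
  117 = 1*98 + 19, so a_1 = 1.
  98 = 5*19 + 3, so a_2 = 5.
  19 = 6*3 + 1, so a_3 = 6.
  3 = 3*1 + 0, so a_4 = 3.
so x = [3; 1, 5, 6, 3].
Convergents (p_i = a_i*p_{i-1} + p_{i-2}, q_i = a_i*q_{i-1} + q_{i-2} with p_{-2}=0, p_{-1}=1, q_{-2}=1, q_{-1}=0), until the denominator exceeds 60:
  i=0: a_0=3, p_0 = 3*1 + 0 = 3, q_0 = 3*0 + 1 = 1.
  i=1: a_1=1, p_1 = 1*3 + 1 = 4, q_1 = 1*1 + 0 = 1.
  i=2: a_2=5, p_2 = 5*4 + 3 = 23, q_2 = 5*1 + 1 = 6.
  i=3: a_3=6, p_3 = 6*23 + 4 = 142, q_3 = 6*6 + 1 = 37.
  i=4: a_4=3, p_4 = 3*142 + 23 = 449, q_4 = 3*37 + 6 = 117.
q_4 = 117 > 60, so the last convergent with denominator <= 60 is p_3/q_3 = 142/37.
The closest fraction with denominator <= 60 is either p_3/q_3 or the intermediate fraction (k*p_3 + p_2)/(k*q_3 + q_2) with the largest k >= 1 whose denominator stays <= 60; these approach x as k grows, and every other convergent or intermediate fraction in range is farther away.
Largest k: floor((60 - q_2)/q_3) = floor((60 - 6)/37) = 1.
That gives (1*142 + 23)/(1*37 + 6) = 165/43.
Compare the errors: |x - 142/37| = |449*37 - 142*117|/(117*37) = 1/4329, and |x - 165/43| = |449*43 - 165*117|/(117*43) = 2/5031.
Cross-multiplying, 1*5031 = 5031 < 8658 = 2*4329, so 1/4329 is smaller: the convergent 142/37 is closer to x than 165/43.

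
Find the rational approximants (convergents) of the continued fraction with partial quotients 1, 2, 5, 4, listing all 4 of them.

1/1, 3/2, 16/11, 67/46

Using the convergent recurrence p_i = a_i*p_{i-1} + p_{i-2}, q_i = a_i*q_{i-1} + q_{i-2} with p_{-2}=0, p_{-1}=1, q_{-2}=1, q_{-1}=0:
  i=0: a_0=1, p_0 = 1*1 + 0 = 1, q_0 = 1*0 + 1 = 1.
  i=1: a_1=2, p_1 = 2*1 + 1 = 3, q_1 = 2*1 + 0 = 2.
  i=2: a_2=5, p_2 = 5*3 + 1 = 16, q_2 = 5*2 + 1 = 11.
  i=3: a_3=4, p_3 = 4*16 + 3 = 67, q_3 = 4*11 + 2 = 46.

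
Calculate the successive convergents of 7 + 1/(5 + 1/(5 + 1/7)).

7/1, 36/5, 187/26, 1345/187

Using the convergent recurrence p_i = a_i*p_{i-1} + p_{i-2}, q_i = a_i*q_{i-1} + q_{i-2} with p_{-2}=0, p_{-1}=1, q_{-2}=1, q_{-1}=0:
  i=0: a_0=7, p_0 = 7*1 + 0 = 7, q_0 = 7*0 + 1 = 1.
  i=1: a_1=5, p_1 = 5*7 + 1 = 36, q_1 = 5*1 + 0 = 5.
  i=2: a_2=5, p_2 = 5*36 + 7 = 187, q_2 = 5*5 + 1 = 26.
  i=3: a_3=7, p_3 = 7*187 + 36 = 1345, q_3 = 7*26 + 5 = 187.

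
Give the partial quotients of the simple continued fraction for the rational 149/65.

Run the Euclidean algorithm on 149 and 65; the successive quotients are the partial quotients a_0, a_1, ... (each step inverts the fractional part left over by the previous one):
  149 = 2*65 + 19, so a_0 = 2.
  65 = 3*19 + 8, so a_1 = 3.
  19 = 2*8 + 3, so a_2 = 2.
  8 = 2*3 + 2, so a_3 = 2.
  3 = 1*2 + 1, so a_4 = 1.
  2 = 2*1 + 0, so a_5 = 2.
The remainder reaches 0 after 6 divisions, so the expansion has 6 partial quotients, read off in order.

[2; 3, 2, 2, 1, 2]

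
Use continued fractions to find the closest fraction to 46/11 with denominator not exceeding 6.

25/6

Expand x = 46/11 as a continued fraction with the Euclidean algorithm:
  46 = 4*11 + 2, so a_0 = 4.
  11 = 5*2 + 1, so a_1 = 5.
  2 = 2*1 + 0, so a_2 = 2.
so x = [4; 5, 2].
Convergents (p_i = a_i*p_{i-1} + p_{i-2}, q_i = a_i*q_{i-1} + q_{i-2} with p_{-2}=0, p_{-1}=1, q_{-2}=1, q_{-1}=0), until the denominator exceeds 6:
  i=0: a_0=4, p_0 = 4*1 + 0 = 4, q_0 = 4*0 + 1 = 1.
  i=1: a_1=5, p_1 = 5*4 + 1 = 21, q_1 = 5*1 + 0 = 5.
  i=2: a_2=2, p_2 = 2*21 + 4 = 46, q_2 = 2*5 + 1 = 11.
q_2 = 11 > 6, so the last convergent with denominator <= 6 is p_1/q_1 = 21/5.
The closest fraction with denominator <= 6 is either p_1/q_1 or the intermediate fraction (k*p_1 + p_0)/(k*q_1 + q_0) with the largest k >= 1 whose denominator stays <= 6; these approach x as k grows, and every other convergent or intermediate fraction in range is farther away.
Largest k: floor((6 - q_0)/q_1) = floor((6 - 1)/5) = 1.
That gives (1*21 + 4)/(1*5 + 1) = 25/6.
Compare the errors: |x - 21/5| = |46*5 - 21*11|/(11*5) = 1/55, and |x - 25/6| = |46*6 - 25*11|/(11*6) = 1/66.
Cross-multiplying, 1*55 = 55 < 66 = 1*66, so 1/66 is smaller: the intermediate fraction 25/6 is closer to x than 21/5.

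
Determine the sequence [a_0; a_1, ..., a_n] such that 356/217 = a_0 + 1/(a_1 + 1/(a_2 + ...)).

[1; 1, 1, 1, 3, 1, 1, 2, 3]

Run the Euclidean algorithm on 356 and 217; the successive quotients are the partial quotients a_0, a_1, ... (each step inverts the fractional part left over by the previous one):
  356 = 1*217 + 139, so a_0 = 1.
  217 = 1*139 + 78, so a_1 = 1.
  139 = 1*78 + 61, so a_2 = 1.
  78 = 1*61 + 17, so a_3 = 1.
  61 = 3*17 + 10, so a_4 = 3.
  17 = 1*10 + 7, so a_5 = 1.
  10 = 1*7 + 3, so a_6 = 1.
  7 = 2*3 + 1, so a_7 = 2.
  3 = 3*1 + 0, so a_8 = 3.
The remainder reaches 0 after 9 divisions, so the expansion has 9 partial quotients, read off in order.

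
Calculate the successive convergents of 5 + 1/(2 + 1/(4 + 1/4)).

5/1, 11/2, 49/9, 207/38

Using the convergent recurrence p_i = a_i*p_{i-1} + p_{i-2}, q_i = a_i*q_{i-1} + q_{i-2} with p_{-2}=0, p_{-1}=1, q_{-2}=1, q_{-1}=0:
  i=0: a_0=5, p_0 = 5*1 + 0 = 5, q_0 = 5*0 + 1 = 1.
  i=1: a_1=2, p_1 = 2*5 + 1 = 11, q_1 = 2*1 + 0 = 2.
  i=2: a_2=4, p_2 = 4*11 + 5 = 49, q_2 = 4*2 + 1 = 9.
  i=3: a_3=4, p_3 = 4*49 + 11 = 207, q_3 = 4*9 + 2 = 38.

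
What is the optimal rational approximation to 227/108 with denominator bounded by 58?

103/49

Expand x = 227/108 as a continued fraction with the Euclidean algorithm:
  227 = 2*108 + 11, so a_0 = 2.
  108 = 9*11 + 9, so a_1 = 9.
  11 = 1*9 + 2, so a_2 = 1.
  9 = 4*2 + 1, so a_3 = 4.
  2 = 2*1 + 0, so a_4 = 2.
so x = [2; 9, 1, 4, 2].
Convergents (p_i = a_i*p_{i-1} + p_{i-2}, q_i = a_i*q_{i-1} + q_{i-2} with p_{-2}=0, p_{-1}=1, q_{-2}=1, q_{-1}=0), until the denominator exceeds 58:
  i=0: a_0=2, p_0 = 2*1 + 0 = 2, q_0 = 2*0 + 1 = 1.
  i=1: a_1=9, p_1 = 9*2 + 1 = 19, q_1 = 9*1 + 0 = 9.
  i=2: a_2=1, p_2 = 1*19 + 2 = 21, q_2 = 1*9 + 1 = 10.
  i=3: a_3=4, p_3 = 4*21 + 19 = 103, q_3 = 4*10 + 9 = 49.
  i=4: a_4=2, p_4 = 2*103 + 21 = 227, q_4 = 2*49 + 10 = 108.
q_4 = 108 > 58, so the last convergent with denominator <= 58 is p_3/q_3 = 103/49.
The closest fraction with denominator <= 58 is either p_3/q_3 or the intermediate fraction (k*p_3 + p_2)/(k*q_3 + q_2) with the largest k >= 1 whose denominator stays <= 58; these approach x as k grows, and every other convergent or intermediate fraction in range is farther away.
Largest k: floor((58 - q_2)/q_3) = floor((58 - 10)/49) = 0.
Since k = 0, no intermediate fraction beyond p_3/q_3 has denominator <= 58, so the convergent 103/49 is the closest (its error is |227*49 - 103*108|/(108*49) = 1/5292).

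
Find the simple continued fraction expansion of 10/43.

[0; 4, 3, 3]

Run the Euclidean algorithm on 10 and 43; the successive quotients are the partial quotients a_0, a_1, ... (each step inverts the fractional part left over by the previous one):
  10 = 0*43 + 10, so a_0 = 0.
  43 = 4*10 + 3, so a_1 = 4.
  10 = 3*3 + 1, so a_2 = 3.
  3 = 3*1 + 0, so a_3 = 3.
The remainder reaches 0 after 4 divisions, so the expansion has 4 partial quotients, read off in order.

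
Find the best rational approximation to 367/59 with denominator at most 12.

Expand x = 367/59 as a continued fraction with the Euclidean algorithm:
  367 = 6*59 + 13, so a_0 = 6.
  59 = 4*13 + 7, so a_1 = 4.
  13 = 1*7 + 6, so a_2 = 1.
  7 = 1*6 + 1, so a_3 = 1.
  6 = 6*1 + 0, so a_4 = 6.
so x = [6; 4, 1, 1, 6].
Convergents (p_i = a_i*p_{i-1} + p_{i-2}, q_i = a_i*q_{i-1} + q_{i-2} with p_{-2}=0, p_{-1}=1, q_{-2}=1, q_{-1}=0), until the denominator exceeds 12:
  i=0: a_0=6, p_0 = 6*1 + 0 = 6, q_0 = 6*0 + 1 = 1.
  i=1: a_1=4, p_1 = 4*6 + 1 = 25, q_1 = 4*1 + 0 = 4.
  i=2: a_2=1, p_2 = 1*25 + 6 = 31, q_2 = 1*4 + 1 = 5.
  i=3: a_3=1, p_3 = 1*31 + 25 = 56, q_3 = 1*5 + 4 = 9.
  i=4: a_4=6, p_4 = 6*56 + 31 = 367, q_4 = 6*9 + 5 = 59.
q_4 = 59 > 12, so the last convergent with denominator <= 12 is p_3/q_3 = 56/9.
The closest fraction with denominator <= 12 is either p_3/q_3 or the intermediate fraction (k*p_3 + p_2)/(k*q_3 + q_2) with the largest k >= 1 whose denominator stays <= 12; these approach x as k grows, and every other convergent or intermediate fraction in range is farther away.
Largest k: floor((12 - q_2)/q_3) = floor((12 - 5)/9) = 0.
Since k = 0, no intermediate fraction beyond p_3/q_3 has denominator <= 12, so the convergent 56/9 is the closest (its error is |367*9 - 56*59|/(59*9) = 1/531).

56/9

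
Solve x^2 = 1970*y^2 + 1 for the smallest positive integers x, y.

(x, y) = (665859, 15002)

First expand sqrt(1970) as a continued fraction. With x_i = (sqrt(1970) + m_i)/d_i and (m_0, d_0) = (0, 1): a_0 = floor(sqrt(1970)) = 44, since 44^2 = 1936 <= 1970 < 2025 = 45^2.
Iterate m_{i+1} = d_i*a_i - m_i, d_{i+1} = (1970 - m_{i+1}^2)/d_i, a_{i+1} = floor((a_0 + m_{i+1})/d_{i+1}):
  m_1 = 1*44 - 0 = 44, d_1 = (1970 - 44^2)/1 = 34/1 = 34, a_1 = floor((44 + 44)/34) = 2.
  m_2 = 34*2 - 44 = 24, d_2 = (1970 - 24^2)/34 = 1394/34 = 41, a_2 = floor((44 + 24)/41) = 1.
  m_3 = 41*1 - 24 = 17, d_3 = (1970 - 17^2)/41 = 1681/41 = 41, a_3 = floor((44 + 17)/41) = 1.
  m_4 = 41*1 - 17 = 24, d_4 = (1970 - 24^2)/41 = 1394/41 = 34, a_4 = floor((44 + 24)/34) = 2.
  m_5 = 34*2 - 24 = 44, d_5 = (1970 - 44^2)/34 = 34/34 = 1, a_5 = floor((44 + 44)/1) = 88.
  m_6 = 1*88 - 44 = 44, d_6 = (1970 - 44^2)/1 = 34/1 = 34: (m_6, d_6) = (m_1, d_1) = (44, 34), so from here the quotients repeat a_1, ..., a_5; the period length is 5.
So sqrt(1970) = [44; (2, 1, 1, 2, 88)] with period length k = 5.
k is odd, so (p_{k-1}, q_{k-1}) only solves x^2 - 1970y^2 = -1 and the fundamental solution of x^2 - 1970y^2 = 1 is (p_{2k-1}, q_{2k-1}) = (p_9, q_9); compute convergents through index 9, running through the period twice.
Convergents (p_i = a_i*p_{i-1} + p_{i-2}, q_i = a_i*q_{i-1} + q_{i-2} with p_{-2}=0, p_{-1}=1, q_{-2}=1, q_{-1}=0):
  i=0: a_0=44, p_0 = 44*1 + 0 = 44, q_0 = 44*0 + 1 = 1.
  i=1: a_1=2, p_1 = 2*44 + 1 = 89, q_1 = 2*1 + 0 = 2.
  i=2: a_2=1, p_2 = 1*89 + 44 = 133, q_2 = 1*2 + 1 = 3.
  i=3: a_3=1, p_3 = 1*133 + 89 = 222, q_3 = 1*3 + 2 = 5.
  i=4: a_4=2, p_4 = 2*222 + 133 = 577, q_4 = 2*5 + 3 = 13.
  i=5: a_5=88, p_5 = 88*577 + 222 = 50998, q_5 = 88*13 + 5 = 1149.
  i=6: a_6=2, p_6 = 2*50998 + 577 = 102573, q_6 = 2*1149 + 13 = 2311.
  i=7: a_7=1, p_7 = 1*102573 + 50998 = 153571, q_7 = 1*2311 + 1149 = 3460.
  i=8: a_8=1, p_8 = 1*153571 + 102573 = 256144, q_8 = 1*3460 + 2311 = 5771.
  i=9: a_9=2, p_9 = 2*256144 + 153571 = 665859, q_9 = 2*5771 + 3460 = 15002.
Indeed p_4^2 - 1970*q_4^2 = 332929 - 332930 = -1, not +1.
Check: 665859^2 - 1970*15002^2 = 443368207881 - 443368207880 = 1, so (x, y) = (665859, 15002) solves the equation, and by the theorem it is the least positive solution.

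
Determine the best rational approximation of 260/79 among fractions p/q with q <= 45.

79/24

Expand x = 260/79 as a continued fraction with the Euclidean algorithm:
  260 = 3*79 + 23, so a_0 = 3.
  79 = 3*23 + 10, so a_1 = 3.
  23 = 2*10 + 3, so a_2 = 2.
  10 = 3*3 + 1, so a_3 = 3.
  3 = 3*1 + 0, so a_4 = 3.
so x = [3; 3, 2, 3, 3].
Convergents (p_i = a_i*p_{i-1} + p_{i-2}, q_i = a_i*q_{i-1} + q_{i-2} with p_{-2}=0, p_{-1}=1, q_{-2}=1, q_{-1}=0), until the denominator exceeds 45:
  i=0: a_0=3, p_0 = 3*1 + 0 = 3, q_0 = 3*0 + 1 = 1.
  i=1: a_1=3, p_1 = 3*3 + 1 = 10, q_1 = 3*1 + 0 = 3.
  i=2: a_2=2, p_2 = 2*10 + 3 = 23, q_2 = 2*3 + 1 = 7.
  i=3: a_3=3, p_3 = 3*23 + 10 = 79, q_3 = 3*7 + 3 = 24.
  i=4: a_4=3, p_4 = 3*79 + 23 = 260, q_4 = 3*24 + 7 = 79.
q_4 = 79 > 45, so the last convergent with denominator <= 45 is p_3/q_3 = 79/24.
The closest fraction with denominator <= 45 is either p_3/q_3 or the intermediate fraction (k*p_3 + p_2)/(k*q_3 + q_2) with the largest k >= 1 whose denominator stays <= 45; these approach x as k grows, and every other convergent or intermediate fraction in range is farther away.
Largest k: floor((45 - q_2)/q_3) = floor((45 - 7)/24) = 1.
That gives (1*79 + 23)/(1*24 + 7) = 102/31.
Compare the errors: |x - 79/24| = |260*24 - 79*79|/(79*24) = 1/1896, and |x - 102/31| = |260*31 - 102*79|/(79*31) = 2/2449.
Cross-multiplying, 1*2449 = 2449 < 3792 = 2*1896, so 1/1896 is smaller: the convergent 79/24 is closer to x than 102/31.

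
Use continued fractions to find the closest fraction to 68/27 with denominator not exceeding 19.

48/19

Expand x = 68/27 as a continued fraction with the Euclidean algorithm:
  68 = 2*27 + 14, so a_0 = 2.
  27 = 1*14 + 13, so a_1 = 1.
  14 = 1*13 + 1, so a_2 = 1.
  13 = 13*1 + 0, so a_3 = 13.
so x = [2; 1, 1, 13].
Convergents (p_i = a_i*p_{i-1} + p_{i-2}, q_i = a_i*q_{i-1} + q_{i-2} with p_{-2}=0, p_{-1}=1, q_{-2}=1, q_{-1}=0), until the denominator exceeds 19:
  i=0: a_0=2, p_0 = 2*1 + 0 = 2, q_0 = 2*0 + 1 = 1.
  i=1: a_1=1, p_1 = 1*2 + 1 = 3, q_1 = 1*1 + 0 = 1.
  i=2: a_2=1, p_2 = 1*3 + 2 = 5, q_2 = 1*1 + 1 = 2.
  i=3: a_3=13, p_3 = 13*5 + 3 = 68, q_3 = 13*2 + 1 = 27.
q_3 = 27 > 19, so the last convergent with denominator <= 19 is p_2/q_2 = 5/2.
The closest fraction with denominator <= 19 is either p_2/q_2 or the intermediate fraction (k*p_2 + p_1)/(k*q_2 + q_1) with the largest k >= 1 whose denominator stays <= 19; these approach x as k grows, and every other convergent or intermediate fraction in range is farther away.
Largest k: floor((19 - q_1)/q_2) = floor((19 - 1)/2) = 9.
That gives (9*5 + 3)/(9*2 + 1) = 48/19.
Compare the errors: |x - 5/2| = |68*2 - 5*27|/(27*2) = 1/54, and |x - 48/19| = |68*19 - 48*27|/(27*19) = 4/513.
Cross-multiplying, 4*54 = 216 < 513 = 1*513, so 4/513 is smaller: the intermediate fraction 48/19 is closer to x than 5/2.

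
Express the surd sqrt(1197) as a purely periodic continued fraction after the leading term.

[34; (1, 1, 2, 16, 1, 8, 1, 16, 2, 1, 1, 68)]

Write x_i = (sqrt(1197) + m_i)/d_i with (m_0, d_0) = (0, 1). a_0 = floor(sqrt(1197)) = 34, since 34^2 = 1156 <= 1197 < 1225 = 35^2.
Iterate m_{i+1} = d_i*a_i - m_i, d_{i+1} = (1197 - m_{i+1}^2)/d_i, a_{i+1} = floor((a_0 + m_{i+1})/d_{i+1}):
  m_1 = 1*34 - 0 = 34, d_1 = (1197 - 34^2)/1 = 41/1 = 41, a_1 = floor((34 + 34)/41) = 1.
  m_2 = 41*1 - 34 = 7, d_2 = (1197 - 7^2)/41 = 1148/41 = 28, a_2 = floor((34 + 7)/28) = 1.
  m_3 = 28*1 - 7 = 21, d_3 = (1197 - 21^2)/28 = 756/28 = 27, a_3 = floor((34 + 21)/27) = 2.
  m_4 = 27*2 - 21 = 33, d_4 = (1197 - 33^2)/27 = 108/27 = 4, a_4 = floor((34 + 33)/4) = 16.
  m_5 = 4*16 - 33 = 31, d_5 = (1197 - 31^2)/4 = 236/4 = 59, a_5 = floor((34 + 31)/59) = 1.
  m_6 = 59*1 - 31 = 28, d_6 = (1197 - 28^2)/59 = 413/59 = 7, a_6 = floor((34 + 28)/7) = 8.
  m_7 = 7*8 - 28 = 28, d_7 = (1197 - 28^2)/7 = 413/7 = 59, a_7 = floor((34 + 28)/59) = 1.
  m_8 = 59*1 - 28 = 31, d_8 = (1197 - 31^2)/59 = 236/59 = 4, a_8 = floor((34 + 31)/4) = 16.
  m_9 = 4*16 - 31 = 33, d_9 = (1197 - 33^2)/4 = 108/4 = 27, a_9 = floor((34 + 33)/27) = 2.
  m_10 = 27*2 - 33 = 21, d_10 = (1197 - 21^2)/27 = 756/27 = 28, a_10 = floor((34 + 21)/28) = 1.
  m_11 = 28*1 - 21 = 7, d_11 = (1197 - 7^2)/28 = 1148/28 = 41, a_11 = floor((34 + 7)/41) = 1.
  m_12 = 41*1 - 7 = 34, d_12 = (1197 - 34^2)/41 = 41/41 = 1, a_12 = floor((34 + 34)/1) = 68.
  m_13 = 1*68 - 34 = 34, d_13 = (1197 - 34^2)/1 = 41/1 = 41: (m_13, d_13) = (m_1, d_1) = (34, 41), so from here the quotients repeat a_1, ..., a_12; the period length is 12.
Hence the expansion of sqrt(1197) is a_0 = 34 followed by the repeating block 1, 1, 2, 16, 1, 8, 1, 16, 2, 1, 1, 68 (period 12).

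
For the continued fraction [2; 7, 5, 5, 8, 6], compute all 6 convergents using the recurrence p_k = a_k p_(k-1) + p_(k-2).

2/1, 15/7, 77/36, 400/187, 3277/1532, 20062/9379

Using the convergent recurrence p_i = a_i*p_{i-1} + p_{i-2}, q_i = a_i*q_{i-1} + q_{i-2} with p_{-2}=0, p_{-1}=1, q_{-2}=1, q_{-1}=0:
  i=0: a_0=2, p_0 = 2*1 + 0 = 2, q_0 = 2*0 + 1 = 1.
  i=1: a_1=7, p_1 = 7*2 + 1 = 15, q_1 = 7*1 + 0 = 7.
  i=2: a_2=5, p_2 = 5*15 + 2 = 77, q_2 = 5*7 + 1 = 36.
  i=3: a_3=5, p_3 = 5*77 + 15 = 400, q_3 = 5*36 + 7 = 187.
  i=4: a_4=8, p_4 = 8*400 + 77 = 3277, q_4 = 8*187 + 36 = 1532.
  i=5: a_5=6, p_5 = 6*3277 + 400 = 20062, q_5 = 6*1532 + 187 = 9379.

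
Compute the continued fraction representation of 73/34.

Run the Euclidean algorithm on 73 and 34; the successive quotients are the partial quotients a_0, a_1, ... (each step inverts the fractional part left over by the previous one):
  73 = 2*34 + 5, so a_0 = 2.
  34 = 6*5 + 4, so a_1 = 6.
  5 = 1*4 + 1, so a_2 = 1.
  4 = 4*1 + 0, so a_3 = 4.
The remainder reaches 0 after 4 divisions, so the expansion has 4 partial quotients, read off in order.

[2; 6, 1, 4]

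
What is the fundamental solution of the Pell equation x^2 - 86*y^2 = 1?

(x, y) = (10405, 1122)

First expand sqrt(86) as a continued fraction. With x_i = (sqrt(86) + m_i)/d_i and (m_0, d_0) = (0, 1): a_0 = floor(sqrt(86)) = 9, since 9^2 = 81 <= 86 < 100 = 10^2.
Iterate m_{i+1} = d_i*a_i - m_i, d_{i+1} = (86 - m_{i+1}^2)/d_i, a_{i+1} = floor((a_0 + m_{i+1})/d_{i+1}):
  m_1 = 1*9 - 0 = 9, d_1 = (86 - 9^2)/1 = 5/1 = 5, a_1 = floor((9 + 9)/5) = 3.
  m_2 = 5*3 - 9 = 6, d_2 = (86 - 6^2)/5 = 50/5 = 10, a_2 = floor((9 + 6)/10) = 1.
  m_3 = 10*1 - 6 = 4, d_3 = (86 - 4^2)/10 = 70/10 = 7, a_3 = floor((9 + 4)/7) = 1.
  m_4 = 7*1 - 4 = 3, d_4 = (86 - 3^2)/7 = 77/7 = 11, a_4 = floor((9 + 3)/11) = 1.
  m_5 = 11*1 - 3 = 8, d_5 = (86 - 8^2)/11 = 22/11 = 2, a_5 = floor((9 + 8)/2) = 8.
  m_6 = 2*8 - 8 = 8, d_6 = (86 - 8^2)/2 = 22/2 = 11, a_6 = floor((9 + 8)/11) = 1.
  m_7 = 11*1 - 8 = 3, d_7 = (86 - 3^2)/11 = 77/11 = 7, a_7 = floor((9 + 3)/7) = 1.
  m_8 = 7*1 - 3 = 4, d_8 = (86 - 4^2)/7 = 70/7 = 10, a_8 = floor((9 + 4)/10) = 1.
  m_9 = 10*1 - 4 = 6, d_9 = (86 - 6^2)/10 = 50/10 = 5, a_9 = floor((9 + 6)/5) = 3.
  m_10 = 5*3 - 6 = 9, d_10 = (86 - 9^2)/5 = 5/5 = 1, a_10 = floor((9 + 9)/1) = 18.
  m_11 = 1*18 - 9 = 9, d_11 = (86 - 9^2)/1 = 5/1 = 5: (m_11, d_11) = (m_1, d_1) = (9, 5), so from here the quotients repeat a_1, ..., a_10; the period length is 10.
So sqrt(86) = [9; (3, 1, 1, 1, 8, 1, 1, 1, 3, 18)] with period length k = 10.
k is even, so the fundamental solution of x^2 - 86y^2 = 1 is (p_{k-1}, q_{k-1}) = (p_9, q_9); compute convergents through index 9.
Convergents (p_i = a_i*p_{i-1} + p_{i-2}, q_i = a_i*q_{i-1} + q_{i-2} with p_{-2}=0, p_{-1}=1, q_{-2}=1, q_{-1}=0):
  i=0: a_0=9, p_0 = 9*1 + 0 = 9, q_0 = 9*0 + 1 = 1.
  i=1: a_1=3, p_1 = 3*9 + 1 = 28, q_1 = 3*1 + 0 = 3.
  i=2: a_2=1, p_2 = 1*28 + 9 = 37, q_2 = 1*3 + 1 = 4.
  i=3: a_3=1, p_3 = 1*37 + 28 = 65, q_3 = 1*4 + 3 = 7.
  i=4: a_4=1, p_4 = 1*65 + 37 = 102, q_4 = 1*7 + 4 = 11.
  i=5: a_5=8, p_5 = 8*102 + 65 = 881, q_5 = 8*11 + 7 = 95.
  i=6: a_6=1, p_6 = 1*881 + 102 = 983, q_6 = 1*95 + 11 = 106.
  i=7: a_7=1, p_7 = 1*983 + 881 = 1864, q_7 = 1*106 + 95 = 201.
  i=8: a_8=1, p_8 = 1*1864 + 983 = 2847, q_8 = 1*201 + 106 = 307.
  i=9: a_9=3, p_9 = 3*2847 + 1864 = 10405, q_9 = 3*307 + 201 = 1122.
Check: 10405^2 - 86*1122^2 = 108264025 - 108264024 = 1, so (x, y) = (10405, 1122) solves the equation, and by the theorem it is the least positive solution.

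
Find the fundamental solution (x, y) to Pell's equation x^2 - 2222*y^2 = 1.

First expand sqrt(2222) as a continued fraction. With x_i = (sqrt(2222) + m_i)/d_i and (m_0, d_0) = (0, 1): a_0 = floor(sqrt(2222)) = 47, since 47^2 = 2209 <= 2222 < 2304 = 48^2.
Iterate m_{i+1} = d_i*a_i - m_i, d_{i+1} = (2222 - m_{i+1}^2)/d_i, a_{i+1} = floor((a_0 + m_{i+1})/d_{i+1}):
  m_1 = 1*47 - 0 = 47, d_1 = (2222 - 47^2)/1 = 13/1 = 13, a_1 = floor((47 + 47)/13) = 7.
  m_2 = 13*7 - 47 = 44, d_2 = (2222 - 44^2)/13 = 286/13 = 22, a_2 = floor((47 + 44)/22) = 4.
  m_3 = 22*4 - 44 = 44, d_3 = (2222 - 44^2)/22 = 286/22 = 13, a_3 = floor((47 + 44)/13) = 7.
  m_4 = 13*7 - 44 = 47, d_4 = (2222 - 47^2)/13 = 13/13 = 1, a_4 = floor((47 + 47)/1) = 94.
  m_5 = 1*94 - 47 = 47, d_5 = (2222 - 47^2)/1 = 13/1 = 13: (m_5, d_5) = (m_1, d_1) = (47, 13), so from here the quotients repeat a_1, ..., a_4; the period length is 4.
So sqrt(2222) = [47; (7, 4, 7, 94)] with period length k = 4.
k is even, so the fundamental solution of x^2 - 2222y^2 = 1 is (p_{k-1}, q_{k-1}) = (p_3, q_3); compute convergents through index 3.
Convergents (p_i = a_i*p_{i-1} + p_{i-2}, q_i = a_i*q_{i-1} + q_{i-2} with p_{-2}=0, p_{-1}=1, q_{-2}=1, q_{-1}=0):
  i=0: a_0=47, p_0 = 47*1 + 0 = 47, q_0 = 47*0 + 1 = 1.
  i=1: a_1=7, p_1 = 7*47 + 1 = 330, q_1 = 7*1 + 0 = 7.
  i=2: a_2=4, p_2 = 4*330 + 47 = 1367, q_2 = 4*7 + 1 = 29.
  i=3: a_3=7, p_3 = 7*1367 + 330 = 9899, q_3 = 7*29 + 7 = 210.
Check: 9899^2 - 2222*210^2 = 97990201 - 97990200 = 1, so (x, y) = (9899, 210) solves the equation, and by the theorem it is the least positive solution.

(x, y) = (9899, 210)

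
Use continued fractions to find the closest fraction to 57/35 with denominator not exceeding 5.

8/5

Expand x = 57/35 as a continued fraction with the Euclidean algorithm:
  57 = 1*35 + 22, so a_0 = 1.
  35 = 1*22 + 13, so a_1 = 1.
  22 = 1*13 + 9, so a_2 = 1.
  13 = 1*9 + 4, so a_3 = 1.
  9 = 2*4 + 1, so a_4 = 2.
  4 = 4*1 + 0, so a_5 = 4.
so x = [1; 1, 1, 1, 2, 4].
Convergents (p_i = a_i*p_{i-1} + p_{i-2}, q_i = a_i*q_{i-1} + q_{i-2} with p_{-2}=0, p_{-1}=1, q_{-2}=1, q_{-1}=0), until the denominator exceeds 5:
  i=0: a_0=1, p_0 = 1*1 + 0 = 1, q_0 = 1*0 + 1 = 1.
  i=1: a_1=1, p_1 = 1*1 + 1 = 2, q_1 = 1*1 + 0 = 1.
  i=2: a_2=1, p_2 = 1*2 + 1 = 3, q_2 = 1*1 + 1 = 2.
  i=3: a_3=1, p_3 = 1*3 + 2 = 5, q_3 = 1*2 + 1 = 3.
  i=4: a_4=2, p_4 = 2*5 + 3 = 13, q_4 = 2*3 + 2 = 8.
q_4 = 8 > 5, so the last convergent with denominator <= 5 is p_3/q_3 = 5/3.
The closest fraction with denominator <= 5 is either p_3/q_3 or the intermediate fraction (k*p_3 + p_2)/(k*q_3 + q_2) with the largest k >= 1 whose denominator stays <= 5; these approach x as k grows, and every other convergent or intermediate fraction in range is farther away.
Largest k: floor((5 - q_2)/q_3) = floor((5 - 2)/3) = 1.
That gives (1*5 + 3)/(1*3 + 2) = 8/5.
Compare the errors: |x - 5/3| = |57*3 - 5*35|/(35*3) = 4/105, and |x - 8/5| = |57*5 - 8*35|/(35*5) = 5/175.
Cross-multiplying, 5*105 = 525 < 700 = 4*175, so 5/175 is smaller: the intermediate fraction 8/5 is closer to x than 5/3.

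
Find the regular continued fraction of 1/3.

[0; 3]

Run the Euclidean algorithm on 1 and 3; the successive quotients are the partial quotients a_0, a_1, ... (each step inverts the fractional part left over by the previous one):
  1 = 0*3 + 1, so a_0 = 0.
  3 = 3*1 + 0, so a_1 = 3.
The remainder reaches 0 after 2 divisions, so the expansion has 2 partial quotients, read off in order.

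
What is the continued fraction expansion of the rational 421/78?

Run the Euclidean algorithm on 421 and 78; the successive quotients are the partial quotients a_0, a_1, ... (each step inverts the fractional part left over by the previous one):
  421 = 5*78 + 31, so a_0 = 5.
  78 = 2*31 + 16, so a_1 = 2.
  31 = 1*16 + 15, so a_2 = 1.
  16 = 1*15 + 1, so a_3 = 1.
  15 = 15*1 + 0, so a_4 = 15.
The remainder reaches 0 after 5 divisions, so the expansion has 5 partial quotients, read off in order.

[5; 2, 1, 1, 15]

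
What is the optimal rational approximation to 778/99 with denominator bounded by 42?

55/7

Expand x = 778/99 as a continued fraction with the Euclidean algorithm:
  778 = 7*99 + 85, so a_0 = 7.
  99 = 1*85 + 14, so a_1 = 1.
  85 = 6*14 + 1, so a_2 = 6.
  14 = 14*1 + 0, so a_3 = 14.
so x = [7; 1, 6, 14].
Convergents (p_i = a_i*p_{i-1} + p_{i-2}, q_i = a_i*q_{i-1} + q_{i-2} with p_{-2}=0, p_{-1}=1, q_{-2}=1, q_{-1}=0), until the denominator exceeds 42:
  i=0: a_0=7, p_0 = 7*1 + 0 = 7, q_0 = 7*0 + 1 = 1.
  i=1: a_1=1, p_1 = 1*7 + 1 = 8, q_1 = 1*1 + 0 = 1.
  i=2: a_2=6, p_2 = 6*8 + 7 = 55, q_2 = 6*1 + 1 = 7.
  i=3: a_3=14, p_3 = 14*55 + 8 = 778, q_3 = 14*7 + 1 = 99.
q_3 = 99 > 42, so the last convergent with denominator <= 42 is p_2/q_2 = 55/7.
The closest fraction with denominator <= 42 is either p_2/q_2 or the intermediate fraction (k*p_2 + p_1)/(k*q_2 + q_1) with the largest k >= 1 whose denominator stays <= 42; these approach x as k grows, and every other convergent or intermediate fraction in range is farther away.
Largest k: floor((42 - q_1)/q_2) = floor((42 - 1)/7) = 5.
That gives (5*55 + 8)/(5*7 + 1) = 283/36.
Compare the errors: |x - 55/7| = |778*7 - 55*99|/(99*7) = 1/693, and |x - 283/36| = |778*36 - 283*99|/(99*36) = 9/3564.
Cross-multiplying, 1*3564 = 3564 < 6237 = 9*693, so 1/693 is smaller: the convergent 55/7 is closer to x than 283/36.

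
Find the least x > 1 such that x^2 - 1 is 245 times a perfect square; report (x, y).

First expand sqrt(245) as a continued fraction. With x_i = (sqrt(245) + m_i)/d_i and (m_0, d_0) = (0, 1): a_0 = floor(sqrt(245)) = 15, since 15^2 = 225 <= 245 < 256 = 16^2.
Iterate m_{i+1} = d_i*a_i - m_i, d_{i+1} = (245 - m_{i+1}^2)/d_i, a_{i+1} = floor((a_0 + m_{i+1})/d_{i+1}):
  m_1 = 1*15 - 0 = 15, d_1 = (245 - 15^2)/1 = 20/1 = 20, a_1 = floor((15 + 15)/20) = 1.
  m_2 = 20*1 - 15 = 5, d_2 = (245 - 5^2)/20 = 220/20 = 11, a_2 = floor((15 + 5)/11) = 1.
  m_3 = 11*1 - 5 = 6, d_3 = (245 - 6^2)/11 = 209/11 = 19, a_3 = floor((15 + 6)/19) = 1.
  m_4 = 19*1 - 6 = 13, d_4 = (245 - 13^2)/19 = 76/19 = 4, a_4 = floor((15 + 13)/4) = 7.
  m_5 = 4*7 - 13 = 15, d_5 = (245 - 15^2)/4 = 20/4 = 5, a_5 = floor((15 + 15)/5) = 6.
  m_6 = 5*6 - 15 = 15, d_6 = (245 - 15^2)/5 = 20/5 = 4, a_6 = floor((15 + 15)/4) = 7.
  m_7 = 4*7 - 15 = 13, d_7 = (245 - 13^2)/4 = 76/4 = 19, a_7 = floor((15 + 13)/19) = 1.
  m_8 = 19*1 - 13 = 6, d_8 = (245 - 6^2)/19 = 209/19 = 11, a_8 = floor((15 + 6)/11) = 1.
  m_9 = 11*1 - 6 = 5, d_9 = (245 - 5^2)/11 = 220/11 = 20, a_9 = floor((15 + 5)/20) = 1.
  m_10 = 20*1 - 5 = 15, d_10 = (245 - 15^2)/20 = 20/20 = 1, a_10 = floor((15 + 15)/1) = 30.
  m_11 = 1*30 - 15 = 15, d_11 = (245 - 15^2)/1 = 20/1 = 20: (m_11, d_11) = (m_1, d_1) = (15, 20), so from here the quotients repeat a_1, ..., a_10; the period length is 10.
So sqrt(245) = [15; (1, 1, 1, 7, 6, 7, 1, 1, 1, 30)] with period length k = 10.
k is even, so the fundamental solution of x^2 - 245y^2 = 1 is (p_{k-1}, q_{k-1}) = (p_9, q_9); compute convergents through index 9.
Convergents (p_i = a_i*p_{i-1} + p_{i-2}, q_i = a_i*q_{i-1} + q_{i-2} with p_{-2}=0, p_{-1}=1, q_{-2}=1, q_{-1}=0):
  i=0: a_0=15, p_0 = 15*1 + 0 = 15, q_0 = 15*0 + 1 = 1.
  i=1: a_1=1, p_1 = 1*15 + 1 = 16, q_1 = 1*1 + 0 = 1.
  i=2: a_2=1, p_2 = 1*16 + 15 = 31, q_2 = 1*1 + 1 = 2.
  i=3: a_3=1, p_3 = 1*31 + 16 = 47, q_3 = 1*2 + 1 = 3.
  i=4: a_4=7, p_4 = 7*47 + 31 = 360, q_4 = 7*3 + 2 = 23.
  i=5: a_5=6, p_5 = 6*360 + 47 = 2207, q_5 = 6*23 + 3 = 141.
  i=6: a_6=7, p_6 = 7*2207 + 360 = 15809, q_6 = 7*141 + 23 = 1010.
  i=7: a_7=1, p_7 = 1*15809 + 2207 = 18016, q_7 = 1*1010 + 141 = 1151.
  i=8: a_8=1, p_8 = 1*18016 + 15809 = 33825, q_8 = 1*1151 + 1010 = 2161.
  i=9: a_9=1, p_9 = 1*33825 + 18016 = 51841, q_9 = 1*2161 + 1151 = 3312.
Check: 51841^2 - 245*3312^2 = 2687489281 - 2687489280 = 1, so (x, y) = (51841, 3312) solves the equation, and by the theorem it is the least positive solution.

(x, y) = (51841, 3312)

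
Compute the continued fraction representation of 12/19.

Run the Euclidean algorithm on 12 and 19; the successive quotients are the partial quotients a_0, a_1, ... (each step inverts the fractional part left over by the previous one):
  12 = 0*19 + 12, so a_0 = 0.
  19 = 1*12 + 7, so a_1 = 1.
  12 = 1*7 + 5, so a_2 = 1.
  7 = 1*5 + 2, so a_3 = 1.
  5 = 2*2 + 1, so a_4 = 2.
  2 = 2*1 + 0, so a_5 = 2.
The remainder reaches 0 after 6 divisions, so the expansion has 6 partial quotients, read off in order.

[0; 1, 1, 1, 2, 2]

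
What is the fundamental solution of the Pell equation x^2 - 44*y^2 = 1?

(x, y) = (199, 30)

First expand sqrt(44) as a continued fraction. With x_i = (sqrt(44) + m_i)/d_i and (m_0, d_0) = (0, 1): a_0 = floor(sqrt(44)) = 6, since 6^2 = 36 <= 44 < 49 = 7^2.
Iterate m_{i+1} = d_i*a_i - m_i, d_{i+1} = (44 - m_{i+1}^2)/d_i, a_{i+1} = floor((a_0 + m_{i+1})/d_{i+1}):
  m_1 = 1*6 - 0 = 6, d_1 = (44 - 6^2)/1 = 8/1 = 8, a_1 = floor((6 + 6)/8) = 1.
  m_2 = 8*1 - 6 = 2, d_2 = (44 - 2^2)/8 = 40/8 = 5, a_2 = floor((6 + 2)/5) = 1.
  m_3 = 5*1 - 2 = 3, d_3 = (44 - 3^2)/5 = 35/5 = 7, a_3 = floor((6 + 3)/7) = 1.
  m_4 = 7*1 - 3 = 4, d_4 = (44 - 4^2)/7 = 28/7 = 4, a_4 = floor((6 + 4)/4) = 2.
  m_5 = 4*2 - 4 = 4, d_5 = (44 - 4^2)/4 = 28/4 = 7, a_5 = floor((6 + 4)/7) = 1.
  m_6 = 7*1 - 4 = 3, d_6 = (44 - 3^2)/7 = 35/7 = 5, a_6 = floor((6 + 3)/5) = 1.
  m_7 = 5*1 - 3 = 2, d_7 = (44 - 2^2)/5 = 40/5 = 8, a_7 = floor((6 + 2)/8) = 1.
  m_8 = 8*1 - 2 = 6, d_8 = (44 - 6^2)/8 = 8/8 = 1, a_8 = floor((6 + 6)/1) = 12.
  m_9 = 1*12 - 6 = 6, d_9 = (44 - 6^2)/1 = 8/1 = 8: (m_9, d_9) = (m_1, d_1) = (6, 8), so from here the quotients repeat a_1, ..., a_8; the period length is 8.
So sqrt(44) = [6; (1, 1, 1, 2, 1, 1, 1, 12)] with period length k = 8.
k is even, so the fundamental solution of x^2 - 44y^2 = 1 is (p_{k-1}, q_{k-1}) = (p_7, q_7); compute convergents through index 7.
Convergents (p_i = a_i*p_{i-1} + p_{i-2}, q_i = a_i*q_{i-1} + q_{i-2} with p_{-2}=0, p_{-1}=1, q_{-2}=1, q_{-1}=0):
  i=0: a_0=6, p_0 = 6*1 + 0 = 6, q_0 = 6*0 + 1 = 1.
  i=1: a_1=1, p_1 = 1*6 + 1 = 7, q_1 = 1*1 + 0 = 1.
  i=2: a_2=1, p_2 = 1*7 + 6 = 13, q_2 = 1*1 + 1 = 2.
  i=3: a_3=1, p_3 = 1*13 + 7 = 20, q_3 = 1*2 + 1 = 3.
  i=4: a_4=2, p_4 = 2*20 + 13 = 53, q_4 = 2*3 + 2 = 8.
  i=5: a_5=1, p_5 = 1*53 + 20 = 73, q_5 = 1*8 + 3 = 11.
  i=6: a_6=1, p_6 = 1*73 + 53 = 126, q_6 = 1*11 + 8 = 19.
  i=7: a_7=1, p_7 = 1*126 + 73 = 199, q_7 = 1*19 + 11 = 30.
Check: 199^2 - 44*30^2 = 39601 - 39600 = 1, so (x, y) = (199, 30) solves the equation, and by the theorem it is the least positive solution.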